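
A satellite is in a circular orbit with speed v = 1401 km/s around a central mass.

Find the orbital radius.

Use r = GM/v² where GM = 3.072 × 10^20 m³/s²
v = 1401 km/s = 1.401 × 10^6 m/s
GM = 3.072 × 10^20 m³/s²
v² = 1.9628 × 10^12 m²/s²
r = GM/v² = (3.072 × 10^20) / (1.9628 × 10^12) = 1.56511 × 10^8 m ≈ 1.565 × 10^8 m

Final answer: 1.565 × 10^8 m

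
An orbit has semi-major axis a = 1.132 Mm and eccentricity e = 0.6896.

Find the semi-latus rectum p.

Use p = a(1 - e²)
a = 1.132 Mm = 1.132 × 10^6 m
e = 0.6896,  e² = 0.475548,  1 − e² = 0.524452
p = a(1 − e²) = 1.132 × 10^6 m × 0.524452 = 593679 m ≈ 593.7 km

Final answer: p = 593.7 km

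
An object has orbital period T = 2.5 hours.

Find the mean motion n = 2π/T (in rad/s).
T = 2.5 hours = 9000 s
n = 2π / 9000 s = 0.000698132 rad/s ≈ 0.0006981 rad/s

Final answer: n = 0.0006981 rad/s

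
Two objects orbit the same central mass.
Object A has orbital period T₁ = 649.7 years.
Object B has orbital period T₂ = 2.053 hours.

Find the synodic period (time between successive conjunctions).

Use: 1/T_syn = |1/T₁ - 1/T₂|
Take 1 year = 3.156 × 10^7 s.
T₁ = 649.7 years = 2.05045 × 10^10 s
T₂ = 2.053 hours = 7390.8 s
1/T₁ = 4.87697 × 10^-11 s⁻¹
1/T₂ = 0.000135303 s⁻¹
|1/T₁ − 1/T₂| = 0.000135303 s⁻¹
T_syn = 1 / |1/T₁ − 1/T₂| = 7390.8 s ≈ 2.053 hours

Final answer: T_syn = 2.053 hours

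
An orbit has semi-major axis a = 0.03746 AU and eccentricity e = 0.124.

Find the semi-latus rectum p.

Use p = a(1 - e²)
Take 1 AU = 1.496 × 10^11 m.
a = 0.03746 AU = 5.60402 × 10^9 m
e = 0.124,  e² = 0.015376,  1 − e² = 0.984624
p = a(1 − e²) = 5.60402 × 10^9 m × 0.984624 = 5.51785 × 10^9 m ≈ 0.03688 AU

Final answer: p = 0.03688 AU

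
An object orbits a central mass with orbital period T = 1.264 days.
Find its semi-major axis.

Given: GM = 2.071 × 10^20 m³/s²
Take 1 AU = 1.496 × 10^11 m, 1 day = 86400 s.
T = 1.264 days = 109210 s
GM = 2.071 × 10^20 m³/s²
Kepler's third law: a³ = GM T² / (4π²)
T² = 1.19267 × 10^10 s²
a³ = (2.071 × 10^20) × (1.19267 × 10^10) / (4π²) = 6.25665 × 10^28 m³
a = (a³)^(1/3) = 3.96991 × 10^9 m ≈ 0.02654 AU

Final answer: 0.02654 AU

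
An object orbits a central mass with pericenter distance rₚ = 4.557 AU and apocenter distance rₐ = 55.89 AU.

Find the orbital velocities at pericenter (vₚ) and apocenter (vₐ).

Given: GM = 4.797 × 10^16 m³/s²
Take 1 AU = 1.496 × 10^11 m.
rₚ = 4.557 AU = 6.81727 × 10^11 m
rₐ = 55.89 AU = 8.36114 × 10^12 m
GM = 4.797 × 10^16 m³/s²
a = (rₚ + rₐ)/2 = 4.52144 × 10^12 m
Vis-viva: v² = GM (2/r − 1/a)
vₚ² = 4.797 × 10^16 × (2.93372 × 10^-12 − 2.21169 × 10^-13) = 130121 m²/s²
vₚ = 360.723 m/s ≈ 360.7 m/s
vₐ² = 4.797 × 10^16 × (2.39202 × 10^-13 − 2.21169 × 10^-13) = 865.044 m²/s²
vₐ = 29.4116 m/s ≈ 29.41 m/s

Final answer: vₚ = 360.7 m/s, vₐ = 29.41 m/s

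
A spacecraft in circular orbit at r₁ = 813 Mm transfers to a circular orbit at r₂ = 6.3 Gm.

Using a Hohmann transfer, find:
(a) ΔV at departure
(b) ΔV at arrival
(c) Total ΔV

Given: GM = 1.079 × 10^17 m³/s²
r₁ = 813 Mm = 8.13 × 10^8 m
r₂ = 6.3 Gm = 6.3 × 10^9 m
GM = 1.079 × 10^17 m³/s²
Transfer ellipse: a_t = (r₁ + r₂)/2 = 3.5565 × 10^9 m
Circular speed at r₁: v₁ = √(GM/r₁) = 11520.3 m/s
Transfer speed at r₁ (periapsis): v₁ₜ = √(GM(2/r₁ − 1/a_t)) = 15332.9 m/s
(a) ΔV₁ = v₁ₜ − v₁ = 3812.56 m/s ≈ 3.813 km/s
Circular speed at r₂: v₂ = √(GM/r₂) = 4138.48 m/s
Transfer speed at r₂ (apoapsis): v₂ₜ = √(GM(2/r₂ − 1/a_t)) = 1978.67 m/s
(b) ΔV₂ = v₂ − v₂ₜ = 2159.8 m/s ≈ 2.16 km/s
(c) ΔV_total = ΔV₁ + ΔV₂ = 5972.36 m/s ≈ 5.972 km/s

Final answer:
(a) ΔV₁ = 3.813 km/s
(b) ΔV₂ = 2.16 km/s
(c) ΔV_total = 5.972 km/s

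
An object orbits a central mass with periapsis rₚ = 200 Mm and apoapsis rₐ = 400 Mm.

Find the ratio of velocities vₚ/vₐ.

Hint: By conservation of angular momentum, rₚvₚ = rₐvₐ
rₚ = 200 Mm = 2 × 10^8 m
rₐ = 400 Mm = 4 × 10^8 m
rₚvₚ = rₐvₐ  ⇒  vₚ/vₐ = rₐ/rₚ
vₚ/vₐ = (4 × 10^8) / (2 × 10^8) = 2

Final answer: vₚ/vₐ = 2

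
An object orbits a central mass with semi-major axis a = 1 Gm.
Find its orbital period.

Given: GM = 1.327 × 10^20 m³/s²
a = 1 Gm = 1 × 10^9 m
GM = 1.327 × 10^20 m³/s²
a³ = 1 × 10^27 m³
T = 2π √(a³/GM) = 2π √((1 × 10^27) / (1.327 × 10^20)) = 2π × 2745.14 s
T = 17248.2 s ≈ 4.791 hours

Final answer: 4.791 hours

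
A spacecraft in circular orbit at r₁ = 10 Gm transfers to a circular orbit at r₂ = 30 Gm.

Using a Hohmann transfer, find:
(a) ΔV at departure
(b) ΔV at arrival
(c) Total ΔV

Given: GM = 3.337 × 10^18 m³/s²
r₁ = 10 Gm = 1 × 10^10 m
r₂ = 30 Gm = 3 × 10^10 m
GM = 3.337 × 10^18 m³/s²
Transfer ellipse: a_t = (r₁ + r₂)/2 = 2 × 10^10 m
Circular speed at r₁: v₁ = √(GM/r₁) = 18267.5 m/s
Transfer speed at r₁ (periapsis): v₁ₜ = √(GM(2/r₁ − 1/a_t)) = 22373 m/s
(a) ΔV₁ = v₁ₜ − v₁ = 4105.52 m/s ≈ 4.106 km/s
Circular speed at r₂: v₂ = √(GM/r₂) = 10546.7 m/s
Transfer speed at r₂ (apoapsis): v₂ₜ = √(GM(2/r₂ − 1/a_t)) = 7457.66 m/s
(b) ΔV₂ = v₂ − v₂ₜ = 3089.06 m/s ≈ 3.089 km/s
(c) ΔV_total = ΔV₁ + ΔV₂ = 7194.58 m/s ≈ 7.195 km/s

Final answer:
(a) ΔV₁ = 4.106 km/s
(b) ΔV₂ = 3.089 km/s
(c) ΔV_total = 7.195 km/s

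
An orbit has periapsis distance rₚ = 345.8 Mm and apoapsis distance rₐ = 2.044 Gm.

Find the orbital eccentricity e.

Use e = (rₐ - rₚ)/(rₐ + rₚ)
rₚ = 345.8 Mm = 3.458 × 10^8 m
rₐ = 2.044 Gm = 2.044 × 10^9 m
rₐ − rₚ = 1.6982 × 10^9 m
rₐ + rₚ = 2.3898 × 10^9 m
e = (rₐ − rₚ)/(rₐ + rₚ) = 0.710603

Final answer: e = 0.7106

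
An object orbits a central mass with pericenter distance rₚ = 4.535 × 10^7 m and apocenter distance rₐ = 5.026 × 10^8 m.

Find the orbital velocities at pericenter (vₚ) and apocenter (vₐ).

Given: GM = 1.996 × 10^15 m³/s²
rₚ = 4.535 × 10^7 m
rₐ = 5.026 × 10^8 m
GM = 1.996 × 10^15 m³/s²
a = (rₚ + rₐ)/2 = 2.73975 × 10^8 m
Vis-viva: v² = GM (2/r − 1/a)
vₚ² = 1.996 × 10^15 × (4.41014 × 10^-8 − 3.64997 × 10^-9) = 8.07411 × 10^7 m²/s²
vₚ = 8985.61 m/s ≈ 8.986 km/s
vₐ² = 1.996 × 10^15 × (3.97931 × 10^-9 − 3.64997 × 10^-9) = 657362 m²/s²
vₐ = 810.778 m/s ≈ 810.8 m/s

Final answer: vₚ = 8.986 km/s, vₐ = 810.8 m/s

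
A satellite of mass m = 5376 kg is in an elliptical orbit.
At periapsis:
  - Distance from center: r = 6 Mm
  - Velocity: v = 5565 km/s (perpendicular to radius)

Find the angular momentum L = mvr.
r = 6 Mm = 6 × 10^6 m
v = 5565 km/s = 5.565 × 10^6 m/s
vr = 5.565 × 10^6 × 6 × 10^6 = 3.339 × 10^13 m²/s
L = m × vr = 5376 × 3.339 × 10^13 = 1.79505 × 10^17 kg·m²/s ≈ 1.795 × 10^17 kg·m²/s

Final answer: L = 1.795 × 10^17 kg·m²/s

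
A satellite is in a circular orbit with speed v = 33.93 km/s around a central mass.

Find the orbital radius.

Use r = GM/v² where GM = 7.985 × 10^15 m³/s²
v = 33.93 km/s = 33930 m/s
GM = 7.985 × 10^15 m³/s²
v² = 1.15124 × 10^9 m²/s²
r = GM/v² = (7.985 × 10^15) / (1.15124 × 10^9) = 6.93597 × 10^6 m ≈ 6.936 Mm

Final answer: 6.936 Mm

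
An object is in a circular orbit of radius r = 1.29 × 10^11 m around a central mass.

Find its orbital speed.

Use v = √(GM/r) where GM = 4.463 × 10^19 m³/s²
r = 1.29 × 10^11 m
GM = 4.463 × 10^19 m³/s²
GM/r = (4.463 × 10^19) / (1.29 × 10^11) = 3.45969 × 10^8 m²/s²
v = √(GM/r) = 18600.2 m/s ≈ 18.6 km/s

Final answer: 18.6 km/s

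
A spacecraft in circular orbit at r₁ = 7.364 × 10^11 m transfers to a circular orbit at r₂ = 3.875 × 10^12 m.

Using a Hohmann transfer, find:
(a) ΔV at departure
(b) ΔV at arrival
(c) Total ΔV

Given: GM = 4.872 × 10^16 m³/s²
r₁ = 7.364 × 10^11 m
r₂ = 3.875 × 10^12 m
GM = 4.872 × 10^16 m³/s²
Transfer ellipse: a_t = (r₁ + r₂)/2 = 2.3057 × 10^12 m
Circular speed at r₁: v₁ = √(GM/r₁) = 257.215 m/s
Transfer speed at r₁ (periapsis): v₁ₜ = √(GM(2/r₁ − 1/a_t)) = 333.45 m/s
(a) ΔV₁ = v₁ₜ − v₁ = 76.2351 m/s ≈ 76.24 m/s
Circular speed at r₂: v₂ = √(GM/r₂) = 112.129 m/s
Transfer speed at r₂ (apoapsis): v₂ₜ = √(GM(2/r₂ − 1/a_t)) = 63.3685 m/s
(b) ΔV₂ = v₂ − v₂ₜ = 48.7605 m/s ≈ 48.76 m/s
(c) ΔV_total = ΔV₁ + ΔV₂ = 124.996 m/s ≈ 125 m/s

Final answer:
(a) ΔV₁ = 76.24 m/s
(b) ΔV₂ = 48.76 m/s
(c) ΔV_total = 125 m/s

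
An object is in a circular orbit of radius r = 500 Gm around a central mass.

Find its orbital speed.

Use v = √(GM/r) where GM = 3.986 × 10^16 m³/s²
r = 500 Gm = 5 × 10^11 m
GM = 3.986 × 10^16 m³/s²
GM/r = (3.986 × 10^16) / (5 × 10^11) = 79720 m²/s²
v = √(GM/r) = 282.347 m/s ≈ 282.3 m/s

Final answer: 282.3 m/s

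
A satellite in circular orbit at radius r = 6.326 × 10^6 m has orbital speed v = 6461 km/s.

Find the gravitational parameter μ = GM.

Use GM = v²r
r = 6.326 × 10^6 m
v = 6461 km/s = 6.461 × 10^6 m/s
v² = 4.17445 × 10^13 m²/s²
GM = v²r = 4.17445 × 10^13 × 6.326 × 10^6 = 2.64076 × 10^20 m³/s²
GM ≈ 2.641 × 10^20 m³/s²

Final answer: GM = 2.641 × 10^20 m³/s²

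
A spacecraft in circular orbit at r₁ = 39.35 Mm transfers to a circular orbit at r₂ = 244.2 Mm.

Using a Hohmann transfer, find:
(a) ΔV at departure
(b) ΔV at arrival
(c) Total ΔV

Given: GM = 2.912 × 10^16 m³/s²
r₁ = 39.35 Mm = 3.935 × 10^7 m
r₂ = 244.2 Mm = 2.442 × 10^8 m
GM = 2.912 × 10^16 m³/s²
Transfer ellipse: a_t = (r₁ + r₂)/2 = 1.41775 × 10^8 m
Circular speed at r₁: v₁ = √(GM/r₁) = 27203.4 m/s
Transfer speed at r₁ (periapsis): v₁ₜ = √(GM(2/r₁ − 1/a_t)) = 35702.3 m/s
(a) ΔV₁ = v₁ₜ − v₁ = 8498.9 m/s ≈ 8.499 km/s
Circular speed at r₂: v₂ = √(GM/r₂) = 10920 m/s
Transfer speed at r₂ (apoapsis): v₂ₜ = √(GM(2/r₂ − 1/a_t)) = 5753.01 m/s
(b) ΔV₂ = v₂ − v₂ₜ = 5166.99 m/s ≈ 5.167 km/s
(c) ΔV_total = ΔV₁ + ΔV₂ = 13665.9 m/s ≈ 13.67 km/s

Final answer:
(a) ΔV₁ = 8.499 km/s
(b) ΔV₂ = 5.167 km/s
(c) ΔV_total = 13.67 km/s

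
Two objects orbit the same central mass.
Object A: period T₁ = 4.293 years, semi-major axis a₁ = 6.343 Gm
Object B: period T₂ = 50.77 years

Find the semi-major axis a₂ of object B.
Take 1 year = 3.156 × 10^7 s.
T₁ = 4.293 years = 1.35487 × 10^8 s
T₂ = 50.77 years = 1.6023 × 10^9 s
a₁ = 6.343 Gm = 6.343 × 10^9 m
Kepler's third law: (T₂/T₁)² = (a₂/a₁)³  ⇒  a₂ = a₁ (T₂/T₁)^(2/3)
T₂/T₁ = 11.8262
(T₂/T₁)^(2/3) = 5.19076
a₂ = 6.343 × 10^9 m × 5.19076 = 3.2925 × 10^10 m ≈ 32.92 Gm

Final answer: a₂ = 32.92 Gm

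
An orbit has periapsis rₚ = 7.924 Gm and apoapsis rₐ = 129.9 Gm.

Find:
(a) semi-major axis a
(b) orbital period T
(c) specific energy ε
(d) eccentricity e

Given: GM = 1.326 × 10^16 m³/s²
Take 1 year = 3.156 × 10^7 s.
rₚ = 7.924 Gm = 7.924 × 10^9 m
rₐ = 129.9 Gm = 1.299 × 10^11 m
GM = 1.326 × 10^16 m³/s²
a = (rₚ + rₐ)/2 = 6.8912 × 10^10 m
e = (rₐ − rₚ)/(rₐ + rₚ) = (1.21976 × 10^11) / (1.37824 × 10^11) = 0.885013
(a) a = 6.8912 × 10^10 m ≈ 68.91 Gm
(b) a³ = 3.27254 × 10^32 m³;  T = 2π √(a³/GM) = 2π × 1.57098 × 10^8 s = 9.87076 × 10^8 s ≈ 31.28 years
(c) 2a = 1.37824 × 10^11 m;  ε = −GM/(2a) = -96209.7 J/kg ≈ -96.21 kJ/kg
(d) e = 0.885013 ≈ 0.885

Final answer:
(a) semi-major axis a = 68.91 Gm
(b) orbital period T = 31.28 years
(c) specific energy ε = -96.21 kJ/kg
(d) eccentricity e = 0.885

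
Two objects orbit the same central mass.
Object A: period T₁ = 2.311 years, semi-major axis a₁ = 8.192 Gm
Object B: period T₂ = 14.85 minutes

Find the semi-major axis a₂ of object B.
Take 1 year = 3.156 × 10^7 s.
T₁ = 2.311 years = 7.29352 × 10^7 s
T₂ = 14.85 minutes = 891 s
a₁ = 8.192 Gm = 8.192 × 10^9 m
Kepler's third law: (T₂/T₁)² = (a₂/a₁)³  ⇒  a₂ = a₁ (T₂/T₁)^(2/3)
T₂/T₁ = 1.22163 × 10^-5
(T₂/T₁)^(2/3) = 0.000530429
a₂ = 8.192 × 10^9 m × 0.000530429 = 4.34527 × 10^6 m ≈ 4.345 Mm

Final answer: a₂ = 4.345 Mm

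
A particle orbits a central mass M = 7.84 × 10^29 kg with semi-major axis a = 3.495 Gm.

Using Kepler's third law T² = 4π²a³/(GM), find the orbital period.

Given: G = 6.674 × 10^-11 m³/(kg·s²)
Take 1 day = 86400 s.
M = 7.84 × 10^29 kg
GM = G × M = 6.674 × 10^-11 × 7.84 × 10^29 = 5.23242 × 10^19 m³/s²
a = 3.495 Gm = 3.495 × 10^9 m
a³ = 4.26915 × 10^28 m³
T = 2π √(a³/GM) = 2π √((4.26915 × 10^28) / (5.23242 × 10^19)) = 2π × 28564 s
T = 179473 s ≈ 2.077 days

Final answer: 2.077 days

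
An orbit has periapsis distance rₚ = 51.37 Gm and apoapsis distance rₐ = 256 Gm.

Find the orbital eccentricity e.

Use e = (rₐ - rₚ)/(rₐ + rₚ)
rₚ = 51.37 Gm = 5.137 × 10^10 m
rₐ = 256 Gm = 2.56 × 10^11 m
rₐ − rₚ = 2.0463 × 10^11 m
rₐ + rₚ = 3.0737 × 10^11 m
e = (rₐ − rₚ)/(rₐ + rₚ) = 0.665745

Final answer: e = 0.6657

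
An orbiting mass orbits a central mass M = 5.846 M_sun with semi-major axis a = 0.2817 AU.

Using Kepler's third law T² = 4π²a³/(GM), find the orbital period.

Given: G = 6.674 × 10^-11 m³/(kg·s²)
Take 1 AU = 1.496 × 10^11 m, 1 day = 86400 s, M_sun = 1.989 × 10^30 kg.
M = 5.846 M_sun = 1.16277 × 10^31 kg
GM = G × M = 6.674 × 10^-11 × 1.16277 × 10^31 = 7.76032 × 10^20 m³/s²
a = 0.2817 AU = 4.21423 × 10^10 m
a³ = 7.48437 × 10^31 m³
T = 2π √(a³/GM) = 2π √((7.48437 × 10^31) / (7.76032 × 10^20)) = 2π × 310554 s
T = 1.95127 × 10^6 s ≈ 22.58 days

Final answer: 22.58 days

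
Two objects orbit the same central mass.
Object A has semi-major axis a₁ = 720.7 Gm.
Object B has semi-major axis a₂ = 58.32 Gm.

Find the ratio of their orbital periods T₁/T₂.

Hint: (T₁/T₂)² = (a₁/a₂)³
a₁ = 720.7 Gm = 7.207 × 10^11 m
a₂ = 58.32 Gm = 5.832 × 10^10 m
a₁/a₂ = 12.3577
T₁/T₂ = (a₁/a₂)^(3/2) = (12.3577)^1.5 = 43.4416

Final answer: T₁/T₂ = 43.44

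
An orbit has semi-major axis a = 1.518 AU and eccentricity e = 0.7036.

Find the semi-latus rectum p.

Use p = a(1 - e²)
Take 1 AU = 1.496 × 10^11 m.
a = 1.518 AU = 2.27093 × 10^11 m
e = 0.7036,  e² = 0.495053,  1 − e² = 0.504947
p = a(1 − e²) = 2.27093 × 10^11 m × 0.504947 = 1.1467 × 10^11 m ≈ 0.7665 AU

Final answer: p = 0.7665 AU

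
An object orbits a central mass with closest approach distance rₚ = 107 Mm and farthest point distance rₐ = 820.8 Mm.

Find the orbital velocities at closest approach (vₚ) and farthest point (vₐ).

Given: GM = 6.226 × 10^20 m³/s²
rₚ = 107 Mm = 1.07 × 10^8 m
rₐ = 820.8 Mm = 8.208 × 10^8 m
GM = 6.226 × 10^20 m³/s²
a = (rₚ + rₐ)/2 = 4.639 × 10^8 m
Vis-viva: v² = GM (2/r − 1/a)
vₚ² = 6.226 × 10^20 × (1.86916 × 10^-8 − 2.15564 × 10^-9) = 1.02953 × 10^13 m²/s²
vₚ = 3.20863 × 10^6 m/s ≈ 3209 km/s
vₐ² = 6.226 × 10^20 × (2.43665 × 10^-9 − 2.15564 × 10^-9) = 1.74957 × 10^11 m²/s²
vₐ = 418279 m/s ≈ 418.3 km/s

Final answer: vₚ = 3209 km/s, vₐ = 418.3 km/s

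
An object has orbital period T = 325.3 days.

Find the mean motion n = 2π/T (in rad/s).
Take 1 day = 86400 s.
T = 325.3 days = 2.81059 × 10^7 s
n = 2π / (2.81059 × 10^7 s) = 2.23554 × 10^-7 rad/s ≈ 2.236 × 10^-7 rad/s

Final answer: n = 2.236 × 10^-7 rad/s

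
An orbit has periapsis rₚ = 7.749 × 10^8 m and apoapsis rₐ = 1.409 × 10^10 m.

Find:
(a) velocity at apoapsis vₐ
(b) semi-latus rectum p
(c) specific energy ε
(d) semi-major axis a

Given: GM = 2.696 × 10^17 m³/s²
rₚ = 7.749 × 10^8 m
rₐ = 1.409 × 10^10 m
GM = 2.696 × 10^17 m³/s²
a = (rₚ + rₐ)/2 = 7.43245 × 10^9 m
e = (rₐ − rₚ)/(rₐ + rₚ) = (1.33151 × 10^10) / (1.48649 × 10^10) = 0.895741
(a) vₐ² = GM (2/rₐ − 1/a) = 2.696 × 10^17 × (1.41945 × 10^-10 − 1.34545 × 10^-10) = 1.99491 × 10^6 m²/s²;  vₐ = 1412.41 m/s ≈ 1.412 km/s
(b) 1 − e² = 0.197648;  p = a(1 − e²) = 7.43245 × 10^9 × 0.197648 = 1.46901 × 10^9 m ≈ 1.469 × 10^9 m
(c) 2a = 1.48649 × 10^10 m;  ε = −GM/(2a) = -1.81367 × 10^7 J/kg ≈ -18.14 MJ/kg
(d) a = 7.43245 × 10^9 m ≈ 7.432 × 10^9 m

Final answer:
(a) velocity at apoapsis vₐ = 1.412 km/s
(b) semi-latus rectum p = 1.469 × 10^9 m
(c) specific energy ε = -18.14 MJ/kg
(d) semi-major axis a = 7.432 × 10^9 m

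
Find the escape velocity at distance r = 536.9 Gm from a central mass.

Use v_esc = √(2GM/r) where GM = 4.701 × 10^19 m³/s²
r = 536.9 Gm = 5.369 × 10^11 m
GM = 4.701 × 10^19 m³/s²
2GM/r = 2 × (4.701 × 10^19) / (5.369 × 10^11) = 1.75116 × 10^8 m²/s²
v_esc = √(2GM/r) = 13233.2 m/s ≈ 13.23 km/s

Final answer: 13.23 km/s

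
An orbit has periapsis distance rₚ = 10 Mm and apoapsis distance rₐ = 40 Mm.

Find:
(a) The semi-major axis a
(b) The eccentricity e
rₚ = 10 Mm = 1 × 10^7 m
rₐ = 40 Mm = 4 × 10^7 m
(a) a = (rₚ + rₐ)/2 = 2.5 × 10^7 m ≈ 25 Mm
(b) e = (rₐ − rₚ)/(rₐ + rₚ) = (3 × 10^7) / (5 × 10^7) = 0.6

Final answer:
(a) a = 25 Mm
(b) e = 0.6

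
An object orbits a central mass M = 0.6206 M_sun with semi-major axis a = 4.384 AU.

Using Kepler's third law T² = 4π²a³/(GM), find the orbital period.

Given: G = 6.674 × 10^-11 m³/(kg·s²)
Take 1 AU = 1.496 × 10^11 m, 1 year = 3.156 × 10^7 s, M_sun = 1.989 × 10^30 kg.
M = 0.6206 M_sun = 1.23437 × 10^30 kg
GM = G × M = 6.674 × 10^-11 × 1.23437 × 10^30 = 8.23821 × 10^19 m³/s²
a = 4.384 AU = 6.55846 × 10^11 m
a³ = 2.82102 × 10^35 m³
T = 2π √(a³/GM) = 2π √((2.82102 × 10^35) / (8.23821 × 10^19)) = 2π × 5.85176 × 10^7 s
T = 3.67677 × 10^8 s ≈ 11.65 years

Final answer: 11.65 years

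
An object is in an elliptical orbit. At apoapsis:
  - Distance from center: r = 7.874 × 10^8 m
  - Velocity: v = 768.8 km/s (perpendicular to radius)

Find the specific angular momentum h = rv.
r = 7.874 × 10^8 m
v = 768.8 km/s = 768800 m/s
h = rv = 7.874 × 10^8 × 768800 = 6.05353 × 10^14 m²/s ≈ 6.054 × 10^14 m²/s

Final answer: h = 6.054 × 10^14 m²/s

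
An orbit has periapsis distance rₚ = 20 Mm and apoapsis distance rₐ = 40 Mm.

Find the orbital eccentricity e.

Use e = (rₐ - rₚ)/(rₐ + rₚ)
rₚ = 20 Mm = 2 × 10^7 m
rₐ = 40 Mm = 4 × 10^7 m
rₐ − rₚ = 2 × 10^7 m
rₐ + rₚ = 6 × 10^7 m
e = (rₐ − rₚ)/(rₐ + rₚ) = 0.333333

Final answer: e = 0.3333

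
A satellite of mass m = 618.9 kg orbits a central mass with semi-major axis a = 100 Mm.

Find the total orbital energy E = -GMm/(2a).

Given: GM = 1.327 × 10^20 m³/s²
a = 100 Mm = 1 × 10^8 m
GM = 1.327 × 10^20 m³/s²
2a = 2 × 10^8 m
GMm = 1.327 × 10^20 × 618.9 = 8.2128 × 10^22 m³·kg/s²
E = −GMm/(2a) = -4.1064 × 10^14 J ≈ -410.6 TJ

Final answer: -410.6 TJ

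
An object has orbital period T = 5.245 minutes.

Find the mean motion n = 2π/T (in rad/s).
T = 5.245 minutes = 314.7 s
n = 2π / 314.7 s = 0.0199656 rad/s ≈ 0.01997 rad/s

Final answer: n = 0.01997 rad/s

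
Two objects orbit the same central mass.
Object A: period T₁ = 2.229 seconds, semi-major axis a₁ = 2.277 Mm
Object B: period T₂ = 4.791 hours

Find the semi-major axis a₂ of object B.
T₁ = 2.229 seconds
T₂ = 4.791 hours = 17247.6 s
a₁ = 2.277 Mm = 2.277 × 10^6 m
Kepler's third law: (T₂/T₁)² = (a₂/a₁)³  ⇒  a₂ = a₁ (T₂/T₁)^(2/3)
T₂/T₁ = 7737.82
(T₂/T₁)^(2/3) = 391.212
a₂ = 2.277 × 10^6 m × 391.212 = 8.9079 × 10^8 m ≈ 890.8 Mm

Final answer: a₂ = 890.8 Mm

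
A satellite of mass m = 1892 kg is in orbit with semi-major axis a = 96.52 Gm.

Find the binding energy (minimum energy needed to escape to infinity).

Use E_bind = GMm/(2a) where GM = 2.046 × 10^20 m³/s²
a = 96.52 Gm = 9.652 × 10^10 m
GM = 2.046 × 10^20 m³/s²
m = 1892 kg
GMm = 2.046 × 10^20 × 1892 = 3.87103 × 10^23 m³·kg/s²
2a = 1.9304 × 10^11 m
E_bind = GMm/(2a) = 2.0053 × 10^12 J ≈ 2.005 TJ

Final answer: 2.005 TJ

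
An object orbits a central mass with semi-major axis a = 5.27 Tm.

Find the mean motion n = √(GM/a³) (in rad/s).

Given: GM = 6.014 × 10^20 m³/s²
a = 5.27 Tm = 5.27 × 10^12 m
GM = 6.014 × 10^20 m³/s²
a³ = 1.46363 × 10^38 m³
GM/a³ = (6.014 × 10^20) / (1.46363 × 10^38) = 4.10896 × 10^-18 s⁻²
n = √(GM/a³) = 2.02706 × 10^-9 rad/s ≈ 2.027 × 10^-9 rad/s

Final answer: n = 2.027 × 10^-9 rad/s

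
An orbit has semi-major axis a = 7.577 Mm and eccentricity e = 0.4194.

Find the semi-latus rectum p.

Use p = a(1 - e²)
a = 7.577 Mm = 7.577 × 10^6 m
e = 0.4194,  e² = 0.175896,  1 − e² = 0.824104
p = a(1 − e²) = 7.577 × 10^6 m × 0.824104 = 6.24423 × 10^6 m ≈ 6.244 Mm

Final answer: p = 6.244 Mm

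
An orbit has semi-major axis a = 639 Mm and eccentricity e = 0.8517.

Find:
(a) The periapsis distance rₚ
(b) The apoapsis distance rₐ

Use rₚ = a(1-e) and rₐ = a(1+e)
a = 639 Mm = 6.39 × 10^8 m
e = 0.8517:  1 − e = 0.1483,  1 + e = 1.8517
(a) rₚ = a(1 − e) = 6.39 × 10^8 m × 0.1483 = 9.47637 × 10^7 m ≈ 94.76 Mm
(b) rₐ = a(1 + e) = 6.39 × 10^8 m × 1.8517 = 1.18324 × 10^9 m ≈ 1.183 Gm

Final answer:
(a) rₚ = 94.76 Mm
(b) rₐ = 1.183 Gm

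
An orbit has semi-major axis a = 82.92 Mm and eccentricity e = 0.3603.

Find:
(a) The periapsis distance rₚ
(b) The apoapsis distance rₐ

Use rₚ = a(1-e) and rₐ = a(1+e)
a = 82.92 Mm = 8.292 × 10^7 m
e = 0.3603:  1 − e = 0.6397,  1 + e = 1.3603
(a) rₚ = a(1 − e) = 8.292 × 10^7 m × 0.6397 = 5.30439 × 10^7 m ≈ 53.04 Mm
(b) rₐ = a(1 + e) = 8.292 × 10^7 m × 1.3603 = 1.12796 × 10^8 m ≈ 112.8 Mm

Final answer:
(a) rₚ = 53.04 Mm
(b) rₐ = 112.8 Mm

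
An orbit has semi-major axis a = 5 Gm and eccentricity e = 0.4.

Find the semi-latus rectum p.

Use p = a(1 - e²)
a = 5 Gm = 5 × 10^9 m
e = 0.4,  e² = 0.16,  1 − e² = 0.84
p = a(1 − e²) = 5 × 10^9 m × 0.84 = 4.2 × 10^9 m ≈ 4.2 Gm

Final answer: p = 4.2 Gm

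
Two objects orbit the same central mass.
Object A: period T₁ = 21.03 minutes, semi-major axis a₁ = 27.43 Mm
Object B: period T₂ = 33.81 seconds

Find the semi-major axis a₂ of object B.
T₁ = 21.03 minutes = 1261.8 s
T₂ = 33.81 seconds
a₁ = 27.43 Mm = 2.743 × 10^7 m
Kepler's third law: (T₂/T₁)² = (a₂/a₁)³  ⇒  a₂ = a₁ (T₂/T₁)^(2/3)
T₂/T₁ = 0.0267951
(T₂/T₁)^(2/3) = 0.089544
a₂ = 2.743 × 10^7 m × 0.089544 = 2.45619 × 10^6 m ≈ 2.456 Mm

Final answer: a₂ = 2.456 Mm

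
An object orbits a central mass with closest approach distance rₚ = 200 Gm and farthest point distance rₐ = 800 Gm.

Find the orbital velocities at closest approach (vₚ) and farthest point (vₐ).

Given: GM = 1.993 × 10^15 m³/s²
rₚ = 200 Gm = 2 × 10^11 m
rₐ = 800 Gm = 8 × 10^11 m
GM = 1.993 × 10^15 m³/s²
a = (rₚ + rₐ)/2 = 5 × 10^11 m
Vis-viva: v² = GM (2/r − 1/a)
vₚ² = 1.993 × 10^15 × (1 × 10^-11 − 2 × 10^-12) = 15944 m²/s²
vₚ = 126.27 m/s ≈ 126.3 m/s
vₐ² = 1.993 × 10^15 × (2.5 × 10^-12 − 2 × 10^-12) = 996.5 m²/s²
vₐ = 31.5674 m/s ≈ 31.57 m/s

Final answer: vₚ = 126.3 m/s, vₐ = 31.57 m/s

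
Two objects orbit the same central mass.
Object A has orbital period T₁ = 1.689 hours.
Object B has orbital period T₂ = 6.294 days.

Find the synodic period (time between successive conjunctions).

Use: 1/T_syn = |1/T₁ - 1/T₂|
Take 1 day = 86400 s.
T₁ = 1.689 hours = 6080.4 s
T₂ = 6.294 days = 543802 s
1/T₁ = 0.000164463 s⁻¹
1/T₂ = 1.83891 × 10^-6 s⁻¹
|1/T₁ − 1/T₂| = 0.000162624 s⁻¹
T_syn = 1 / |1/T₁ − 1/T₂| = 6149.16 s ≈ 1.708 hours

Final answer: T_syn = 1.708 hours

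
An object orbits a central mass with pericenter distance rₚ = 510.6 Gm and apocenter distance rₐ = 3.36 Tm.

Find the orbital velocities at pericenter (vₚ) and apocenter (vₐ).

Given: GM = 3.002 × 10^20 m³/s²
rₚ = 510.6 Gm = 5.106 × 10^11 m
rₐ = 3.36 Tm = 3.36 × 10^12 m
GM = 3.002 × 10^20 m³/s²
a = (rₚ + rₐ)/2 = 1.9353 × 10^12 m
Vis-viva: v² = GM (2/r − 1/a)
vₚ² = 3.002 × 10^20 × (3.91696 × 10^-12 − 5.16716 × 10^-13) = 1.02075 × 10^9 m²/s²
vₚ = 31949.2 m/s ≈ 31.95 km/s
vₐ² = 3.002 × 10^20 × (5.95238 × 10^-13 − 5.16716 × 10^-13) = 2.35724 × 10^7 m²/s²
vₐ = 4855.14 m/s ≈ 4.855 km/s

Final answer: vₚ = 31.95 km/s, vₐ = 4.855 km/s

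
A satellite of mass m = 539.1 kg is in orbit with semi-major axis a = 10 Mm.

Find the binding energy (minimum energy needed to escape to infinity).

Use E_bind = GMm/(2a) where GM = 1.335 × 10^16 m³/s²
a = 10 Mm = 1 × 10^7 m
GM = 1.335 × 10^16 m³/s²
m = 539.1 kg
GMm = 1.335 × 10^16 × 539.1 = 7.19698 × 10^18 m³·kg/s²
2a = 2 × 10^7 m
E_bind = GMm/(2a) = 3.59849 × 10^11 J ≈ 359.8 GJ

Final answer: 359.8 GJ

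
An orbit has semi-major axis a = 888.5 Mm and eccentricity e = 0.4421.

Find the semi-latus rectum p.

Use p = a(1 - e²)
a = 888.5 Mm = 8.885 × 10^8 m
e = 0.4421,  e² = 0.195452,  1 − e² = 0.804548
p = a(1 − e²) = 8.885 × 10^8 m × 0.804548 = 7.14841 × 10^8 m ≈ 714.8 Mm

Final answer: p = 714.8 Mm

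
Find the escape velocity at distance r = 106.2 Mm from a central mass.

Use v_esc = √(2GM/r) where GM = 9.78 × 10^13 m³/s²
r = 106.2 Mm = 1.062 × 10^8 m
GM = 9.78 × 10^13 m³/s²
2GM/r = 2 × (9.78 × 10^13) / (1.062 × 10^8) = 1.84181 × 10^6 m²/s²
v_esc = √(2GM/r) = 1357.13 m/s ≈ 1.357 km/s

Final answer: 1.357 km/s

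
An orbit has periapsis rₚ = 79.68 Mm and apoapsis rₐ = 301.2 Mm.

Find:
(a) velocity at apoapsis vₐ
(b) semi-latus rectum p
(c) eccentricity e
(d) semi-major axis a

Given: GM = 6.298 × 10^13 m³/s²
rₚ = 79.68 Mm = 7.968 × 10^7 m
rₐ = 301.2 Mm = 3.012 × 10^8 m
GM = 6.298 × 10^13 m³/s²
a = (rₚ + rₐ)/2 = 1.9044 × 10^8 m
e = (rₐ − rₚ)/(rₐ + rₚ) = (2.2152 × 10^8) / (3.8088 × 10^8) = 0.581601
(a) vₐ² = GM (2/rₐ − 1/a) = 6.298 × 10^13 × (6.64011 × 10^-9 − 5.251 × 10^-9) = 87486.1 m²/s²;  vₐ = 295.78 m/s ≈ 295.8 m/s
(b) 1 − e² = 0.661741;  p = a(1 − e²) = 1.9044 × 10^8 × 0.661741 = 1.26022 × 10^8 m ≈ 126 Mm
(c) e = 0.581601 ≈ 0.5816
(d) a = 1.9044 × 10^8 m ≈ 190.4 Mm

Final answer:
(a) velocity at apoapsis vₐ = 295.8 m/s
(b) semi-latus rectum p = 126 Mm
(c) eccentricity e = 0.5816
(d) semi-major axis a = 190.4 Mm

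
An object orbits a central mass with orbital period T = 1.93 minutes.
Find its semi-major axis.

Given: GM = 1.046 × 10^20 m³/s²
T = 1.93 minutes = 115.8 s
GM = 1.046 × 10^20 m³/s²
Kepler's third law: a³ = GM T² / (4π²)
T² = 13409.6 s²
a³ = (1.046 × 10^20) × 13409.6 / (4π²) = 3.55295 × 10^22 m³
a = (a³)^(1/3) = 3.28748 × 10^7 m ≈ 32.87 Mm

Final answer: 32.87 Mm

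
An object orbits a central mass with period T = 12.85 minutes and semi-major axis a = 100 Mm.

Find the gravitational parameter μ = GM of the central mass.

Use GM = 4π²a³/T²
T = 12.85 minutes = 771 s
a = 100 Mm = 1 × 10^8 m
a³ = 1 × 10^24 m³
T² = 594441 s²
GM = 4π² × (1 × 10^24) / 594441 = 6.64127 × 10^19 m³/s²
GM ≈ 6.641 × 10^19 m³/s²

Final answer: GM = 6.641 × 10^19 m³/s²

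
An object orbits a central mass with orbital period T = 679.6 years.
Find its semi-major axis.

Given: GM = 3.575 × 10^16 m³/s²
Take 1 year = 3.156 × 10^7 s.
T = 679.6 years = 2.14482 × 10^10 s
GM = 3.575 × 10^16 m³/s²
Kepler's third law: a³ = GM T² / (4π²)
T² = 4.60024 × 10^20 s²
a³ = (3.575 × 10^16) × (4.60024 × 10^20) / (4π²) = 4.16579 × 10^35 m³
a = (a³)^(1/3) = 7.46848 × 10^11 m ≈ 746.8 Gm

Final answer: 746.8 Gm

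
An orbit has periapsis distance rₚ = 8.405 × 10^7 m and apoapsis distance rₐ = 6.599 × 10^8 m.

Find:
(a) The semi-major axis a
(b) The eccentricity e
rₚ = 8.405 × 10^7 m
rₐ = 6.599 × 10^8 m
(a) a = (rₚ + rₐ)/2 = 3.71975 × 10^8 m ≈ 3.72 × 10^8 m
(b) e = (rₐ − rₚ)/(rₐ + rₚ) = (5.7585 × 10^8) / (7.4395 × 10^8) = 0.774044

Final answer:
(a) a = 3.72 × 10^8 m
(b) e = 0.774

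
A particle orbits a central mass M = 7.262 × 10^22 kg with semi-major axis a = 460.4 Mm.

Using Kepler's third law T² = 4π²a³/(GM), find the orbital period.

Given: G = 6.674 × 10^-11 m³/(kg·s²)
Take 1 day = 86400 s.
M = 7.262 × 10^22 kg
GM = G × M = 6.674 × 10^-11 × 7.262 × 10^22 = 4.84666 × 10^12 m³/s²
a = 460.4 Mm = 4.604 × 10^8 m
a³ = 9.75901 × 10^25 m³
T = 2π √(a³/GM) = 2π √((9.75901 × 10^25) / (4.84666 × 10^12)) = 2π × 4.48727 × 10^6 s
T = 2.81943 × 10^7 s ≈ 326.3 days

Final answer: 326.3 days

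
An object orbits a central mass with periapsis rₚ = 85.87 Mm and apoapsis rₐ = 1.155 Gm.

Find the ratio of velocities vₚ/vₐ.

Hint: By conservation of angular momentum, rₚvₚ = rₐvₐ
rₚ = 85.87 Mm = 8.587 × 10^7 m
rₐ = 1.155 Gm = 1.155 × 10^9 m
rₚvₚ = rₐvₐ  ⇒  vₚ/vₐ = rₐ/rₚ
vₚ/vₐ = (1.155 × 10^9) / (8.587 × 10^7) = 13.4506

Final answer: vₚ/vₐ = 13.45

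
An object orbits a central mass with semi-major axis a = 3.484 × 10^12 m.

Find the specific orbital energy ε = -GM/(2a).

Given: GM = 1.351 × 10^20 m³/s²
a = 3.484 × 10^12 m
GM = 1.351 × 10^20 m³/s²
2a = 6.968 × 10^12 m
ε = −GM/(2a) = -1.93886 × 10^7 J/kg ≈ -19.39 MJ/kg

Final answer: -19.39 MJ/kg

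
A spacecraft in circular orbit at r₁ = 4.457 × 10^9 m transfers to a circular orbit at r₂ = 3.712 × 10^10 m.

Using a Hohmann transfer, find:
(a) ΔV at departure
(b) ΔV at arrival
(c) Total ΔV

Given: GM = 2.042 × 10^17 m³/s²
r₁ = 4.457 × 10^9 m
r₂ = 3.712 × 10^10 m
GM = 2.042 × 10^17 m³/s²
Transfer ellipse: a_t = (r₁ + r₂)/2 = 2.07885 × 10^10 m
Circular speed at r₁: v₁ = √(GM/r₁) = 6768.72 m/s
Transfer speed at r₁ (periapsis): v₁ₜ = √(GM(2/r₁ − 1/a_t)) = 9044.8 m/s
(a) ΔV₁ = v₁ₜ − v₁ = 2276.08 m/s ≈ 2.276 km/s
Circular speed at r₂: v₂ = √(GM/r₂) = 2345.44 m/s
Transfer speed at r₂ (apoapsis): v₂ₜ = √(GM(2/r₂ − 1/a_t)) = 1086.01 m/s
(b) ΔV₂ = v₂ − v₂ₜ = 1259.43 m/s ≈ 1.259 km/s
(c) ΔV_total = ΔV₁ + ΔV₂ = 3535.51 m/s ≈ 3.536 km/s

Final answer:
(a) ΔV₁ = 2.276 km/s
(b) ΔV₂ = 1.259 km/s
(c) ΔV_total = 3.536 km/s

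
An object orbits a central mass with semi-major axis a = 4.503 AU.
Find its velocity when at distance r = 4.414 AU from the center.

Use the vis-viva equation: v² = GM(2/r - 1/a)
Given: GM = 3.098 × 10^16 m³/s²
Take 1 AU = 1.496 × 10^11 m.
a = 4.503 AU = 6.73649 × 10^11 m
r = 4.414 AU = 6.60334 × 10^11 m
GM = 3.098 × 10^16 m³/s²
2/r − 1/a = 3.02877 × 10^-12 − 1.48445 × 10^-12 = 1.54432 × 10^-12 m⁻¹
v² = GM (2/r − 1/a) = 47842.9 m²/s²
v = 218.73 m/s ≈ 218.7 m/s

Final answer: 218.7 m/s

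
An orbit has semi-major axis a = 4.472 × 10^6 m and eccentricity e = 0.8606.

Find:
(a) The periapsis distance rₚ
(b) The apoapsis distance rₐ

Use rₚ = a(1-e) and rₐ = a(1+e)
a = 4.472 × 10^6 m
e = 0.8606:  1 − e = 0.1394,  1 + e = 1.8606
(a) rₚ = a(1 − e) = 4.472 × 10^6 m × 0.1394 = 623397 m ≈ 6.234 × 10^5 m
(b) rₐ = a(1 + e) = 4.472 × 10^6 m × 1.8606 = 8.3206 × 10^6 m ≈ 8.321 × 10^6 m

Final answer:
(a) rₚ = 6.234 × 10^5 m
(b) rₐ = 8.321 × 10^6 m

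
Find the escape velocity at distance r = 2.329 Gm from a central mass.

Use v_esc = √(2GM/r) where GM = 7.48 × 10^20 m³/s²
r = 2.329 Gm = 2.329 × 10^9 m
GM = 7.48 × 10^20 m³/s²
2GM/r = 2 × (7.48 × 10^20) / (2.329 × 10^9) = 6.42336 × 10^11 m²/s²
v_esc = √(2GM/r) = 801459 m/s ≈ 801.5 km/s

Final answer: 801.5 km/s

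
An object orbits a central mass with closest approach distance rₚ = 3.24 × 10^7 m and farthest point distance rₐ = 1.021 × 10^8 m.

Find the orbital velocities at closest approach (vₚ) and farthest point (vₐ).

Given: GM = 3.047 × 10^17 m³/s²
rₚ = 3.24 × 10^7 m
rₐ = 1.021 × 10^8 m
GM = 3.047 × 10^17 m³/s²
a = (rₚ + rₐ)/2 = 6.725 × 10^7 m
Vis-viva: v² = GM (2/r − 1/a)
vₚ² = 3.047 × 10^17 × (6.17284 × 10^-8 − 1.48699 × 10^-8) = 1.42778 × 10^10 m²/s²
vₚ = 119490 m/s ≈ 119.5 km/s
vₐ² = 3.047 × 10^17 × (1.95886 × 10^-8 − 1.48699 × 10^-8) = 1.4378 × 10^9 m²/s²
vₐ = 37918.4 m/s ≈ 37.92 km/s

Final answer: vₚ = 119.5 km/s, vₐ = 37.92 km/s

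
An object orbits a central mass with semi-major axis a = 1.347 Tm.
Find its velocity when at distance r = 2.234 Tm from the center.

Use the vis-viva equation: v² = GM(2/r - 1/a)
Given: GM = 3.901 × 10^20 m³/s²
a = 1.347 Tm = 1.347 × 10^12 m
r = 2.234 Tm = 2.234 × 10^12 m
GM = 3.901 × 10^20 m³/s²
2/r − 1/a = 8.95255 × 10^-13 − 7.4239 × 10^-13 = 1.52865 × 10^-13 m⁻¹
v² = GM (2/r − 1/a) = 5.96325 × 10^7 m²/s²
v = 7722.21 m/s ≈ 7.722 km/s

Final answer: 7.722 km/s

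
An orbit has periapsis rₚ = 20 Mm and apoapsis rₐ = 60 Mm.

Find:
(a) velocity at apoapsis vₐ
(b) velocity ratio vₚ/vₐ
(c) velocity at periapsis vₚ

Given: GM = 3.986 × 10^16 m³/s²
rₚ = 20 Mm = 2 × 10^7 m
rₐ = 60 Mm = 6 × 10^7 m
GM = 3.986 × 10^16 m³/s²
a = (rₚ + rₐ)/2 = 4 × 10^7 m
e = (rₐ − rₚ)/(rₐ + rₚ) = (4 × 10^7) / (8 × 10^7) = 0.5
(a) vₐ² = GM (2/rₐ − 1/a) = 3.986 × 10^16 × (3.33333 × 10^-8 − 2.5 × 10^-8) = 3.32167 × 10^8 m²/s²;  vₐ = 18225.4 m/s ≈ 18.23 km/s
(b) vₚ/vₐ = rₐ/rₚ (angular momentum) = (6 × 10^7) / (2 × 10^7) = 3 ≈ 3
(c) vₚ² = GM (2/rₚ − 1/a) = 3.986 × 10^16 × (1 × 10^-7 − 2.5 × 10^-8) = 2.9895 × 10^9 m²/s²;  vₚ = 54676.3 m/s ≈ 54.68 km/s

Final answer:
(a) velocity at apoapsis vₐ = 18.23 km/s
(b) velocity ratio vₚ/vₐ = 3
(c) velocity at periapsis vₚ = 54.68 km/s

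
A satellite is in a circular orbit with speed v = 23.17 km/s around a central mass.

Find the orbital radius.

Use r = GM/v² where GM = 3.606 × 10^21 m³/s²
v = 23.17 km/s = 23170 m/s
GM = 3.606 × 10^21 m³/s²
v² = 5.36849 × 10^8 m²/s²
r = GM/v² = (3.606 × 10^21) / (5.36849 × 10^8) = 6.71697 × 10^12 m ≈ 6.717 Tm

Final answer: 6.717 Tm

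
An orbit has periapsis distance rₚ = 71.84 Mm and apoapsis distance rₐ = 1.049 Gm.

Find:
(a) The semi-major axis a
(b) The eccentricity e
rₚ = 71.84 Mm = 7.184 × 10^7 m
rₐ = 1.049 Gm = 1.049 × 10^9 m
(a) a = (rₚ + rₐ)/2 = 5.6042 × 10^8 m ≈ 560.4 Mm
(b) e = (rₐ − rₚ)/(rₐ + rₚ) = (9.7716 × 10^8) / (1.12084 × 10^9) = 0.87181

Final answer:
(a) a = 560.4 Mm
(b) e = 0.8718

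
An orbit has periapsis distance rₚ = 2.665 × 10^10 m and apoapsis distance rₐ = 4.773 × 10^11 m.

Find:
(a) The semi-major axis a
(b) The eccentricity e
rₚ = 2.665 × 10^10 m
rₐ = 4.773 × 10^11 m
(a) a = (rₚ + rₐ)/2 = 2.51975 × 10^11 m ≈ 2.52 × 10^11 m
(b) e = (rₐ − rₚ)/(rₐ + rₚ) = (4.5065 × 10^11) / (5.0395 × 10^11) = 0.894236

Final answer:
(a) a = 2.52 × 10^11 m
(b) e = 0.8942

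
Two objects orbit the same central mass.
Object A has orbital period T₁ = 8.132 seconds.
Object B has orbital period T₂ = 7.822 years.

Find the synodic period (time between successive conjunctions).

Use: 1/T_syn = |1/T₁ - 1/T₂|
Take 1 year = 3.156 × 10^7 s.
T₁ = 8.132 seconds
T₂ = 7.822 years = 2.46862 × 10^8 s
1/T₁ = 0.122971 s⁻¹
1/T₂ = 4.05084 × 10^-9 s⁻¹
|1/T₁ − 1/T₂| = 0.122971 s⁻¹
T_syn = 1 / |1/T₁ − 1/T₂| = 8.132 s ≈ 8.132 seconds

Final answer: T_syn = 8.132 seconds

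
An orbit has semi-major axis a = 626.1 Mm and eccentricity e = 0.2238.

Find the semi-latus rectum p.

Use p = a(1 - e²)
a = 626.1 Mm = 6.261 × 10^8 m
e = 0.2238,  e² = 0.0500864,  1 − e² = 0.949914
p = a(1 − e²) = 6.261 × 10^8 m × 0.949914 = 5.94741 × 10^8 m ≈ 594.7 Mm

Final answer: p = 594.7 Mm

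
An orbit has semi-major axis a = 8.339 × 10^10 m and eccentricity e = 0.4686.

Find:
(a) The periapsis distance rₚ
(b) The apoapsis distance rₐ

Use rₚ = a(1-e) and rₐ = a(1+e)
a = 8.339 × 10^10 m
e = 0.4686:  1 − e = 0.5314,  1 + e = 1.4686
(a) rₚ = a(1 − e) = 8.339 × 10^10 m × 0.5314 = 4.43134 × 10^10 m ≈ 4.431 × 10^10 m
(b) rₐ = a(1 + e) = 8.339 × 10^10 m × 1.4686 = 1.22467 × 10^11 m ≈ 1.225 × 10^11 m

Final answer:
(a) rₚ = 4.431 × 10^10 m
(b) rₐ = 1.225 × 10^11 m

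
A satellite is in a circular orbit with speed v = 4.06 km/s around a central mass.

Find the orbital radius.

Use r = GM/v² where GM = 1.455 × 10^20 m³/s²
v = 4.06 km/s = 4060 m/s
GM = 1.455 × 10^20 m³/s²
v² = 1.64836 × 10^7 m²/s²
r = GM/v² = (1.455 × 10^20) / (1.64836 × 10^7) = 8.82696 × 10^12 m ≈ 8.827 × 10^12 m

Final answer: 8.827 × 10^12 m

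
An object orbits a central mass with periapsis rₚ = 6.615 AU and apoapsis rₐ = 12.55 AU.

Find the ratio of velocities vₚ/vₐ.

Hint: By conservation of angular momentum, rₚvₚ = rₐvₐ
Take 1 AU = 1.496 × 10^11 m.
rₚ = 6.615 AU = 9.89604 × 10^11 m
rₐ = 12.55 AU = 1.87748 × 10^12 m
rₚvₚ = rₐvₐ  ⇒  vₚ/vₐ = rₐ/rₚ
vₚ/vₐ = (1.87748 × 10^12) / (9.89604 × 10^11) = 1.8972

Final answer: vₚ/vₐ = 1.897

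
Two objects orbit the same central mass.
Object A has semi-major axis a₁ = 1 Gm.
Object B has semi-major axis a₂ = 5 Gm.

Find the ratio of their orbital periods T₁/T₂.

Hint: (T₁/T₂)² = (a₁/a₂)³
a₁ = 1 Gm = 1 × 10^9 m
a₂ = 5 Gm = 5 × 10^9 m
a₁/a₂ = 0.2
T₁/T₂ = (a₁/a₂)^(3/2) = (0.2)^1.5 = 0.0894427

Final answer: T₁/T₂ = 0.08944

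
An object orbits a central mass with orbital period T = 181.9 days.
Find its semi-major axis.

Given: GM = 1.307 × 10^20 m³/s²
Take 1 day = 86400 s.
T = 181.9 days = 1.57162 × 10^7 s
GM = 1.307 × 10^20 m³/s²
Kepler's third law: a³ = GM T² / (4π²)
T² = 2.46998 × 10^14 s²
a³ = (1.307 × 10^20) × (2.46998 × 10^14) / (4π²) = 8.17728 × 10^32 m³
a = (a³)^(1/3) = 9.35125 × 10^10 m ≈ 93.51 Gm

Final answer: 93.51 Gm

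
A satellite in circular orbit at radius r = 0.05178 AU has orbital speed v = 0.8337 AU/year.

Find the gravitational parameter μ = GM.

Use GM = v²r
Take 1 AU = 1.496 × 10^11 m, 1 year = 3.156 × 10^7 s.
r = 0.05178 AU = 7.74629 × 10^9 m
v = 0.8337 AU/year = 3951.89 m/s
v² = 1.56174 × 10^7 m²/s²
GM = v²r = 1.56174 × 10^7 × 7.74629 × 10^9 = 1.20977 × 10^17 m³/s²
GM ≈ 1.21 × 10^17 m³/s²

Final answer: GM = 1.21 × 10^17 m³/s²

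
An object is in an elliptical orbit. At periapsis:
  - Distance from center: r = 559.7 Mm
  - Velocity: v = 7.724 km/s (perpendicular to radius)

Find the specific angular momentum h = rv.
r = 559.7 Mm = 5.597 × 10^8 m
v = 7.724 km/s = 7724 m/s
h = rv = 5.597 × 10^8 × 7724 = 4.32312 × 10^12 m²/s ≈ 4.323 × 10^12 m²/s

Final answer: h = 4.323 × 10^12 m²/s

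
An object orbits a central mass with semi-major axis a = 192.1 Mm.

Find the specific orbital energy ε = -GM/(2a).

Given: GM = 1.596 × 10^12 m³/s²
a = 192.1 Mm = 1.921 × 10^8 m
GM = 1.596 × 10^12 m³/s²
2a = 3.842 × 10^8 m
ε = −GM/(2a) = -4154.09 J/kg ≈ -4.154 kJ/kg

Final answer: -4.154 kJ/kg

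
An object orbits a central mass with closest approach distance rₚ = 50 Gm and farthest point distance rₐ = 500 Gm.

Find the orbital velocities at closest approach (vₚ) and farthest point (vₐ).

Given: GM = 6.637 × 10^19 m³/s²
rₚ = 50 Gm = 5 × 10^10 m
rₐ = 500 Gm = 5 × 10^11 m
GM = 6.637 × 10^19 m³/s²
a = (rₚ + rₐ)/2 = 2.75 × 10^11 m
Vis-viva: v² = GM (2/r − 1/a)
vₚ² = 6.637 × 10^19 × (4 × 10^-11 − 3.63636 × 10^-12) = 2.41345 × 10^9 m²/s²
vₚ = 49126.9 m/s ≈ 49.13 km/s
vₐ² = 6.637 × 10^19 × (4 × 10^-12 − 3.63636 × 10^-12) = 2.41345 × 10^7 m²/s²
vₐ = 4912.69 m/s ≈ 4.913 km/s

Final answer: vₚ = 49.13 km/s, vₐ = 4.913 km/s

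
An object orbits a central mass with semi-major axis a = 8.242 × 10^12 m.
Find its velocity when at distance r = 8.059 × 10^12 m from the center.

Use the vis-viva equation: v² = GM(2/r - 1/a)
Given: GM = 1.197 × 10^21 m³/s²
a = 8.242 × 10^12 m
r = 8.059 × 10^12 m
GM = 1.197 × 10^21 m³/s²
2/r − 1/a = 2.4817 × 10^-13 − 1.2133 × 10^-13 = 1.2684 × 10^-13 m⁻¹
v² = GM (2/r − 1/a) = 1.51827 × 10^8 m²/s²
v = 12321.8 m/s ≈ 12.32 km/s

Final answer: 12.32 km/s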